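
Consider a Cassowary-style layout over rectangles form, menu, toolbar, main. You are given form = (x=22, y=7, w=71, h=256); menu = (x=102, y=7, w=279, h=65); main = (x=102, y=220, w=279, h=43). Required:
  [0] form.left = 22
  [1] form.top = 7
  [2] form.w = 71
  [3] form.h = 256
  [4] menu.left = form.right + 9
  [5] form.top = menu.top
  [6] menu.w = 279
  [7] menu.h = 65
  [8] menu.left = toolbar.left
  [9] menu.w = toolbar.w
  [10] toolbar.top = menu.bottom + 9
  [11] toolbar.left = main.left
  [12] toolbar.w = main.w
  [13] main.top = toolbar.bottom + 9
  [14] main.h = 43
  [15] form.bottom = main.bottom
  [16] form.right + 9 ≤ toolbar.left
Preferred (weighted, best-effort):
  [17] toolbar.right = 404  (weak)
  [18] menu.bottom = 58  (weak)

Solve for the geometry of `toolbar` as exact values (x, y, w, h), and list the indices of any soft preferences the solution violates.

toolbar = (x=102, y=81, w=279, h=130)
violated soft preferences: 17, 18

1. toolbar.x = 102  [menu.left = toolbar.left]
2. toolbar.w = 279  [menu.w = toolbar.w]
3. toolbar.y = 81  [toolbar.top = menu.bottom + 9]
4. toolbar.h = 130  [main.top = toolbar.bottom + 9]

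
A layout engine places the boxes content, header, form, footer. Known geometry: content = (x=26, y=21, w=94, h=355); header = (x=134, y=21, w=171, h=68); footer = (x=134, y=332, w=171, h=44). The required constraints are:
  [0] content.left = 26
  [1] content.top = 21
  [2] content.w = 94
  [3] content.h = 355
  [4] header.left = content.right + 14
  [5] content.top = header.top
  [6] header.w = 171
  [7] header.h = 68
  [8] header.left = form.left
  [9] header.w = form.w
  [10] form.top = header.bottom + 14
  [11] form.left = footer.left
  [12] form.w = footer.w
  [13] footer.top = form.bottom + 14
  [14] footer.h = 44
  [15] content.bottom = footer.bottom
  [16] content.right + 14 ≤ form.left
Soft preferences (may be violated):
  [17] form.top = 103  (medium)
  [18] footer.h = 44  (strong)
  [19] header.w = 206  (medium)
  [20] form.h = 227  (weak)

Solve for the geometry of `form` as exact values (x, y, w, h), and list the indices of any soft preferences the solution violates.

form = (x=134, y=103, w=171, h=215)
violated soft preferences: 19, 20

1. form.x = 134  [header.left = form.left]
2. form.w = 171  [header.w = form.w]
3. form.y = 103  [form.top = header.bottom + 14]
4. form.h = 215  [footer.top = form.bottom + 14]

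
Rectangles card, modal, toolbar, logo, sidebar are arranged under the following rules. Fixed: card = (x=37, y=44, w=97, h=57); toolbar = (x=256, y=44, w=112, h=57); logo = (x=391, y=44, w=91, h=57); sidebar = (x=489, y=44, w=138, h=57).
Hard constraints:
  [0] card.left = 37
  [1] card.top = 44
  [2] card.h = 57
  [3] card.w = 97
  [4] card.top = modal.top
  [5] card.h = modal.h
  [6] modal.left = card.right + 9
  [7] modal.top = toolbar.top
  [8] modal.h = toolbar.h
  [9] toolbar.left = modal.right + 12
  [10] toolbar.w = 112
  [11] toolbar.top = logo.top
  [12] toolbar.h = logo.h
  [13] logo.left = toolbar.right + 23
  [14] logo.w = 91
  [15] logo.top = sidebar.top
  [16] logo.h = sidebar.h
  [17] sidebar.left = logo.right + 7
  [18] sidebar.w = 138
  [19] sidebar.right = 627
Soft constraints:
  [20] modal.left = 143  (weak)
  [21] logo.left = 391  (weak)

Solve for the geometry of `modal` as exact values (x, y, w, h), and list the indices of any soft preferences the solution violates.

modal = (x=143, y=44, w=101, h=57)
violated soft preferences: none

1. modal.y = 44  [card.top = modal.top]
2. modal.h = 57  [card.h = modal.h]
3. modal.x = 143  [modal.left = card.right + 9]
4. modal.w = 101  [toolbar.left = modal.right + 12]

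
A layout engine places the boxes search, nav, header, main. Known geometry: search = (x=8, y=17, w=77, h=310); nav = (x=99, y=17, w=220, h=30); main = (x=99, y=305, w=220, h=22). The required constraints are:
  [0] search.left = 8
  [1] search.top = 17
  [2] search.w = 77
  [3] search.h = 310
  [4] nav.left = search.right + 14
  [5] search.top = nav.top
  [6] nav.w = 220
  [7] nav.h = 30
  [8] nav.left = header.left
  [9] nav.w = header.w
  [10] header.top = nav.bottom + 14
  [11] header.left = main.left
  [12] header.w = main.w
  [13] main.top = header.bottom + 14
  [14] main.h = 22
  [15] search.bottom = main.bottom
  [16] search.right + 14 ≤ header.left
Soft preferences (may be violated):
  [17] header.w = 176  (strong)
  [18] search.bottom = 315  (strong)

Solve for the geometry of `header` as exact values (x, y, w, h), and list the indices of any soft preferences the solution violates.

header = (x=99, y=61, w=220, h=230)
violated soft preferences: 17, 18

1. header.x = 99  [nav.left = header.left]
2. header.w = 220  [nav.w = header.w]
3. header.y = 61  [header.top = nav.bottom + 14]
4. header.h = 230  [main.top = header.bottom + 14]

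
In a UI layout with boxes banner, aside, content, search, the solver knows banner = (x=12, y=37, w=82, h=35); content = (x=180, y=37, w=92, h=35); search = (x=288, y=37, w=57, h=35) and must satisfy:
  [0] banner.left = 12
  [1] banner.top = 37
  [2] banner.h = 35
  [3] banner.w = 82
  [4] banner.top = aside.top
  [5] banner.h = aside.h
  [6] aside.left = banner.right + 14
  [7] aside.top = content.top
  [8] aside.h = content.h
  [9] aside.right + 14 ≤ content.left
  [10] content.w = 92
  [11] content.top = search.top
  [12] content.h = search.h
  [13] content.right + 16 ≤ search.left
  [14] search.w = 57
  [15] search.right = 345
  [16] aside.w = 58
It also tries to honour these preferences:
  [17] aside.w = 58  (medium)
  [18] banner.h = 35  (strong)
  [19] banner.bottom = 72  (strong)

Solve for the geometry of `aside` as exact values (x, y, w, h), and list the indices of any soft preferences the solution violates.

1. aside.y = 37  [banner.top = aside.top]
2. aside.h = 35  [banner.h = aside.h]
3. aside.x = 108  [aside.left = banner.right + 14]
4. aside.w = 58  [aside.w = 58]

aside = (x=108, y=37, w=58, h=35)
violated soft preferences: none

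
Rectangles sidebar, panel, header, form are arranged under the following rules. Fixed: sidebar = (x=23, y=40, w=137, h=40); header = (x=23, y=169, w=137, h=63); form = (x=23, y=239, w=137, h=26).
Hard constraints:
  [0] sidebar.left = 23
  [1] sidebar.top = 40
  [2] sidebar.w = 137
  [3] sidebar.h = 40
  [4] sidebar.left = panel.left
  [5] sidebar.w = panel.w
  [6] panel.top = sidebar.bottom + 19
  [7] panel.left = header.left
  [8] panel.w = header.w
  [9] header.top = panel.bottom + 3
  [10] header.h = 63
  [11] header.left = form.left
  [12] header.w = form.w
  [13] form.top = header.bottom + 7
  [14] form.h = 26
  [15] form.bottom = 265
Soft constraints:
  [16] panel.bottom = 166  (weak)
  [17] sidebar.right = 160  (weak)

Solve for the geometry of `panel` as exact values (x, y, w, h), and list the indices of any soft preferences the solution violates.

panel = (x=23, y=99, w=137, h=67)
violated soft preferences: none

1. panel.x = 23  [sidebar.left = panel.left]
2. panel.w = 137  [sidebar.w = panel.w]
3. panel.y = 99  [panel.top = sidebar.bottom + 19]
4. panel.h = 67  [header.top = panel.bottom + 3]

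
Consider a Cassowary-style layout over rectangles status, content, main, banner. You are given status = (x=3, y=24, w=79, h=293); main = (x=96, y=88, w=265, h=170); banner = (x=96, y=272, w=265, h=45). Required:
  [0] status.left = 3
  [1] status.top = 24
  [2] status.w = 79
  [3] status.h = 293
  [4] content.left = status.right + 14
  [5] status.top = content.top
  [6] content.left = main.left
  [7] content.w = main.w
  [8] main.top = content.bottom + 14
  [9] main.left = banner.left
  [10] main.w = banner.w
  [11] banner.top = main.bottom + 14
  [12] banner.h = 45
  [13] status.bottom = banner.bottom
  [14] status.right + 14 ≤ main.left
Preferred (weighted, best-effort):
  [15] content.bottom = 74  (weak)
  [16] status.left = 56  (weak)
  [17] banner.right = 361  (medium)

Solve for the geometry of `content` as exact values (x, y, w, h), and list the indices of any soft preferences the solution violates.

1. content.x = 96  [content.left = status.right + 14]
2. content.y = 24  [status.top = content.top]
3. content.w = 265  [content.w = main.w]
4. content.h = 50  [main.top = content.bottom + 14]

content = (x=96, y=24, w=265, h=50)
violated soft preferences: 16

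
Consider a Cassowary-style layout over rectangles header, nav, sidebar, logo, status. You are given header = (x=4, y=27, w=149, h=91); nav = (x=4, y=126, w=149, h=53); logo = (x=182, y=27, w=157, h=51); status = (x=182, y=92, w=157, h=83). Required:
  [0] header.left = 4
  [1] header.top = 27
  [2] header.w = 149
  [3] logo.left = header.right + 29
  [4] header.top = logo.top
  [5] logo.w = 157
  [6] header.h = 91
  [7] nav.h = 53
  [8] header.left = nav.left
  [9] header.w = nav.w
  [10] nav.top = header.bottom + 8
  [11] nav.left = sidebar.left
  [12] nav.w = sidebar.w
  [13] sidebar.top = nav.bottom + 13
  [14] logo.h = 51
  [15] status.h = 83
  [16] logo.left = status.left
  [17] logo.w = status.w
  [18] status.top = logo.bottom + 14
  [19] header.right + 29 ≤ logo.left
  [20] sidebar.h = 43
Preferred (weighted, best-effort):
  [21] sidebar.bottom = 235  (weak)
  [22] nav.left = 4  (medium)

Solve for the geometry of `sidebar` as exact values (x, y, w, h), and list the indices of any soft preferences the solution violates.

sidebar = (x=4, y=192, w=149, h=43)
violated soft preferences: none

1. sidebar.x = 4  [nav.left = sidebar.left]
2. sidebar.w = 149  [nav.w = sidebar.w]
3. sidebar.y = 192  [sidebar.top = nav.bottom + 13]
4. sidebar.h = 43  [sidebar.h = 43]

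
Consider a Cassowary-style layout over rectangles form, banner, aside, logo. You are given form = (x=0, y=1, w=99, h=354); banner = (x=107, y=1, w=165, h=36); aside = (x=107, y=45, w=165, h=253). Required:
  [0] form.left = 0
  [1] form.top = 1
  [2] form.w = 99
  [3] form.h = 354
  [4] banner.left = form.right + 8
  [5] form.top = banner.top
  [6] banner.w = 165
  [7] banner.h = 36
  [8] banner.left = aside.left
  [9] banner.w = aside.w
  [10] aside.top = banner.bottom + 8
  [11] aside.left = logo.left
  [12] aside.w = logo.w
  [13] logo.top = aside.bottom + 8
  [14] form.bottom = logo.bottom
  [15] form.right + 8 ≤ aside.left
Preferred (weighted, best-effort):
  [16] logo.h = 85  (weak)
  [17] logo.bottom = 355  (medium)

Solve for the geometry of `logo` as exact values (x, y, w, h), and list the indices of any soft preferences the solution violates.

logo = (x=107, y=306, w=165, h=49)
violated soft preferences: 16

1. logo.x = 107  [aside.left = logo.left]
2. logo.w = 165  [aside.w = logo.w]
3. logo.y = 306  [logo.top = aside.bottom + 8]
4. logo.h = 49  [form.bottom = logo.bottom]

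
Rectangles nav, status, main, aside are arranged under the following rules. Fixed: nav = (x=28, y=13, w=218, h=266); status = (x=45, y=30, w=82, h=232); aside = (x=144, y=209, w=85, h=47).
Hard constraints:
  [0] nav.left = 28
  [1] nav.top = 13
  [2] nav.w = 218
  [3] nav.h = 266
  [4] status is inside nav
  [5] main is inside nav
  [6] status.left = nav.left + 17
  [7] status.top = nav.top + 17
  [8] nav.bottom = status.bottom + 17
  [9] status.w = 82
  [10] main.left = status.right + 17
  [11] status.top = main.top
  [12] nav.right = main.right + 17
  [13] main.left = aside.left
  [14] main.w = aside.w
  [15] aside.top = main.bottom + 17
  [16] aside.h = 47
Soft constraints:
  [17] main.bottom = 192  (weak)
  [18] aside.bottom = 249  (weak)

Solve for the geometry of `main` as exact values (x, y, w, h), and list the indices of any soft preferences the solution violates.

main = (x=144, y=30, w=85, h=162)
violated soft preferences: 18

1. main.x = 144  [main.left = status.right + 17]
2. main.y = 30  [status.top = main.top]
3. main.w = 85  [nav.right = main.right + 17]
4. main.h = 162  [aside.top = main.bottom + 17]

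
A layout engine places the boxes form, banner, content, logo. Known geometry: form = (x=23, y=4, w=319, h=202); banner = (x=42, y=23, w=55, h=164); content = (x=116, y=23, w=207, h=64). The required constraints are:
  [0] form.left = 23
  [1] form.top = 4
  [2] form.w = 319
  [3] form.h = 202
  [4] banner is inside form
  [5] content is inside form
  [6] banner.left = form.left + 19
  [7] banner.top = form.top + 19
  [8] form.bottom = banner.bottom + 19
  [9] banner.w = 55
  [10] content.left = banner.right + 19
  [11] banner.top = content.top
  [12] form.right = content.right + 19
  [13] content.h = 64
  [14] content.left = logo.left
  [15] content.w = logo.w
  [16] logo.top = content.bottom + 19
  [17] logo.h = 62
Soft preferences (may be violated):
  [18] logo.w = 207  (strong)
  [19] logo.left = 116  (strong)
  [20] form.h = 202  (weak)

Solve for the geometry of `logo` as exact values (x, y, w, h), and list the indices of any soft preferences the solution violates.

logo = (x=116, y=106, w=207, h=62)
violated soft preferences: none

1. logo.x = 116  [content.left = logo.left]
2. logo.w = 207  [content.w = logo.w]
3. logo.y = 106  [logo.top = content.bottom + 19]
4. logo.h = 62  [logo.h = 62]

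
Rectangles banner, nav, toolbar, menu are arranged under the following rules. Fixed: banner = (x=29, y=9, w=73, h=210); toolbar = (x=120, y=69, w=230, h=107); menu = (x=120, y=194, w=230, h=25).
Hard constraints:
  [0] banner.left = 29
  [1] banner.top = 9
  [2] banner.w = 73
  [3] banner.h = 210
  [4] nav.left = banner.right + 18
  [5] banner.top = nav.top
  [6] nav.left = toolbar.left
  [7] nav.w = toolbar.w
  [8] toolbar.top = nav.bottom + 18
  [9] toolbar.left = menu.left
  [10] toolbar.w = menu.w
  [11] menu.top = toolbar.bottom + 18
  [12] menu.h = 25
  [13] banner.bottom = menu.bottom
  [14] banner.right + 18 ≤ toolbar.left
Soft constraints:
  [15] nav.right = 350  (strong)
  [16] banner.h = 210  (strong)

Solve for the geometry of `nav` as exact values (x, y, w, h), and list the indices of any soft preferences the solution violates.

1. nav.x = 120  [nav.left = banner.right + 18]
2. nav.y = 9  [banner.top = nav.top]
3. nav.w = 230  [nav.w = toolbar.w]
4. nav.h = 42  [toolbar.top = nav.bottom + 18]

nav = (x=120, y=9, w=230, h=42)
violated soft preferences: none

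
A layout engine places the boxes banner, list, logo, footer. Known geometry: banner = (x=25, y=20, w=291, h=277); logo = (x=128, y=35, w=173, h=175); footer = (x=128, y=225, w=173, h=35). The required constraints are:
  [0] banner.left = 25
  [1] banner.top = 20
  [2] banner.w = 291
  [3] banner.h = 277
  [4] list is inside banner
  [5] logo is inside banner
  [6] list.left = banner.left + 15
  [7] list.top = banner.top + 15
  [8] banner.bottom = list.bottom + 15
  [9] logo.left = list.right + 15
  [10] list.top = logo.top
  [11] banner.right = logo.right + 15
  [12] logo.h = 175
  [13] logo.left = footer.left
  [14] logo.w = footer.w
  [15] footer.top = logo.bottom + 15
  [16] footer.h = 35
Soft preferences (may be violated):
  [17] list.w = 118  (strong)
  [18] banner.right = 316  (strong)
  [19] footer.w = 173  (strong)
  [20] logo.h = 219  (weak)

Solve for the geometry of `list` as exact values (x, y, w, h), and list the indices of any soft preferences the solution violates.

list = (x=40, y=35, w=73, h=247)
violated soft preferences: 17, 20

1. list.x = 40  [list.left = banner.left + 15]
2. list.y = 35  [list.top = banner.top + 15]
3. list.h = 247  [banner.bottom = list.bottom + 15]
4. list.w = 73  [logo.left = list.right + 15]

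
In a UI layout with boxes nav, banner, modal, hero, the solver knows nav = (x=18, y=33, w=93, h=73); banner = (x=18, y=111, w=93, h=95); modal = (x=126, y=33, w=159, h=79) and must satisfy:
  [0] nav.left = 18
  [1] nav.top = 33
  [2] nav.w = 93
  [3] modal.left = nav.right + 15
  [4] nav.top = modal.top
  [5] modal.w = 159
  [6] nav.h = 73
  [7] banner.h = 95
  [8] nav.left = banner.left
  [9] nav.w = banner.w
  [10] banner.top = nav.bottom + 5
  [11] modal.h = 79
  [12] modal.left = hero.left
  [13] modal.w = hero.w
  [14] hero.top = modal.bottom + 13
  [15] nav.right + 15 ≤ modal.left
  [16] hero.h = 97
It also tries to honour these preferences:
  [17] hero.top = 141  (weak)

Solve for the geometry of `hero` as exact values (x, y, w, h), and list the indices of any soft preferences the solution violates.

1. hero.x = 126  [modal.left = hero.left]
2. hero.w = 159  [modal.w = hero.w]
3. hero.y = 125  [hero.top = modal.bottom + 13]
4. hero.h = 97  [hero.h = 97]

hero = (x=126, y=125, w=159, h=97)
violated soft preferences: 17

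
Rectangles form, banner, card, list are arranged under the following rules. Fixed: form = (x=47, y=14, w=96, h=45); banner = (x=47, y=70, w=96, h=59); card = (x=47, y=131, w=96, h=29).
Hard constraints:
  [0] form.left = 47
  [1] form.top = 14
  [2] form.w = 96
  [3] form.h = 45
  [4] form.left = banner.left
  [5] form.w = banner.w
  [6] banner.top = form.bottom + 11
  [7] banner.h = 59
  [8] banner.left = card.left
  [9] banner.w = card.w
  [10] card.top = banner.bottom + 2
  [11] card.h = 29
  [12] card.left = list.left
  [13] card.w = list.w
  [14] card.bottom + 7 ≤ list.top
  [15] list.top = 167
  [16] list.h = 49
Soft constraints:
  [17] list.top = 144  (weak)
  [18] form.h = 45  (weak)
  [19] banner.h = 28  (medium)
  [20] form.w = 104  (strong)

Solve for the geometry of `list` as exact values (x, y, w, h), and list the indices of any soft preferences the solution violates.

1. list.x = 47  [card.left = list.left]
2. list.w = 96  [card.w = list.w]
3. list.y = 167  [list.top = 167]
4. list.h = 49  [list.h = 49]

list = (x=47, y=167, w=96, h=49)
violated soft preferences: 17, 19, 20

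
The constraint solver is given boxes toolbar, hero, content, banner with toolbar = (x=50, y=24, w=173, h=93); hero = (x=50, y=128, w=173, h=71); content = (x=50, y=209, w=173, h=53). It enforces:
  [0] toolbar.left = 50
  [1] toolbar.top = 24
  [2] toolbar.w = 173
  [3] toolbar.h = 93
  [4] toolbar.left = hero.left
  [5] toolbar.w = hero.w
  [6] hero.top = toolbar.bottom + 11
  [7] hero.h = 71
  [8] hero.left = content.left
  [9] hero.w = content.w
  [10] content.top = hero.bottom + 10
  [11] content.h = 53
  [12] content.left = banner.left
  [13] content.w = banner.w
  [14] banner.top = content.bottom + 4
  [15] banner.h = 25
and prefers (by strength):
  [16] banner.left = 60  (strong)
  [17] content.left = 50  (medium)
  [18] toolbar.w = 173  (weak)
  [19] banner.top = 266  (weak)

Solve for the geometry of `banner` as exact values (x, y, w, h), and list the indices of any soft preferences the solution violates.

1. banner.x = 50  [content.left = banner.left]
2. banner.w = 173  [content.w = banner.w]
3. banner.y = 266  [banner.top = content.bottom + 4]
4. banner.h = 25  [banner.h = 25]

banner = (x=50, y=266, w=173, h=25)
violated soft preferences: 16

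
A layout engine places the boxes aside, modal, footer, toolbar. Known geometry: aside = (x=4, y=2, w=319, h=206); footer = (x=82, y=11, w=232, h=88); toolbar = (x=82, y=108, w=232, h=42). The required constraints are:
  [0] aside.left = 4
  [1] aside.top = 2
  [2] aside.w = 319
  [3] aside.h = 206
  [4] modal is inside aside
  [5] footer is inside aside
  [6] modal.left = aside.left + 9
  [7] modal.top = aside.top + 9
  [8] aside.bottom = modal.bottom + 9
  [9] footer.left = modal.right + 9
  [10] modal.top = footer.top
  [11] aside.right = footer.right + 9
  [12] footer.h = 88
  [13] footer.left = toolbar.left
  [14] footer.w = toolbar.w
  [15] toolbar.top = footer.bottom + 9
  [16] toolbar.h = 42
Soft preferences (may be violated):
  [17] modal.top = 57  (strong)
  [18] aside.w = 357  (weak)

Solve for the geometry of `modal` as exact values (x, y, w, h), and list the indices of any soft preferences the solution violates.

modal = (x=13, y=11, w=60, h=188)
violated soft preferences: 17, 18

1. modal.x = 13  [modal.left = aside.left + 9]
2. modal.y = 11  [modal.top = aside.top + 9]
3. modal.h = 188  [aside.bottom = modal.bottom + 9]
4. modal.w = 60  [footer.left = modal.right + 9]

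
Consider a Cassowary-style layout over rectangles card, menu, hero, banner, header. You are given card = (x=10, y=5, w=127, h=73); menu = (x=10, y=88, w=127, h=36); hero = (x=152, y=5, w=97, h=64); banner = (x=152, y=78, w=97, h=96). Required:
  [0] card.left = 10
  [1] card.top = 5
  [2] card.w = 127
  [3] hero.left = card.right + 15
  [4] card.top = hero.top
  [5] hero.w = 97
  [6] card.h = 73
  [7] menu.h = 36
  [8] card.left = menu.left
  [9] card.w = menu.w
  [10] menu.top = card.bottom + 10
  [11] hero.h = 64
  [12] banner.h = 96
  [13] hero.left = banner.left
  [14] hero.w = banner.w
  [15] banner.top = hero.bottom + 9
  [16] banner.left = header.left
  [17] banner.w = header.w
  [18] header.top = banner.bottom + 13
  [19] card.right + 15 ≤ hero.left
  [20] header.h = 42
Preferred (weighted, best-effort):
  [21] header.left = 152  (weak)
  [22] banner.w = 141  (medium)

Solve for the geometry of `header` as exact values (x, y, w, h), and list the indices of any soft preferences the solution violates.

header = (x=152, y=187, w=97, h=42)
violated soft preferences: 22

1. header.x = 152  [banner.left = header.left]
2. header.w = 97  [banner.w = header.w]
3. header.y = 187  [header.top = banner.bottom + 13]
4. header.h = 42  [header.h = 42]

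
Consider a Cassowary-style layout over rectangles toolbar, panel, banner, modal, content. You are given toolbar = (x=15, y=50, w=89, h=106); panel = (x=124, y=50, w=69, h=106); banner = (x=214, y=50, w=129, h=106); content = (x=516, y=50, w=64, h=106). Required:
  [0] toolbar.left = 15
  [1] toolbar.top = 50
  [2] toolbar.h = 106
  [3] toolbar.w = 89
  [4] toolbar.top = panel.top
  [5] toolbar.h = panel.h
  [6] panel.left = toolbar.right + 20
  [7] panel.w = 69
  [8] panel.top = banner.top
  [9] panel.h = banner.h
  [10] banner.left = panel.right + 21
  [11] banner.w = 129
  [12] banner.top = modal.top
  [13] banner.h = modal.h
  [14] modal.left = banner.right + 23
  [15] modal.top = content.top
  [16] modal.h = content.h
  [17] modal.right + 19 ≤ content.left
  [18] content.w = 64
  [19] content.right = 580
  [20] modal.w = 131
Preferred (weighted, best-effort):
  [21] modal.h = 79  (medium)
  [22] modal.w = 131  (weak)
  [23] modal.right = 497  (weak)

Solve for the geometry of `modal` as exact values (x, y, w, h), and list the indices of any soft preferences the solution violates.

1. modal.y = 50  [banner.top = modal.top]
2. modal.h = 106  [banner.h = modal.h]
3. modal.x = 366  [modal.left = banner.right + 23]
4. modal.w = 131  [modal.w = 131]

modal = (x=366, y=50, w=131, h=106)
violated soft preferences: 21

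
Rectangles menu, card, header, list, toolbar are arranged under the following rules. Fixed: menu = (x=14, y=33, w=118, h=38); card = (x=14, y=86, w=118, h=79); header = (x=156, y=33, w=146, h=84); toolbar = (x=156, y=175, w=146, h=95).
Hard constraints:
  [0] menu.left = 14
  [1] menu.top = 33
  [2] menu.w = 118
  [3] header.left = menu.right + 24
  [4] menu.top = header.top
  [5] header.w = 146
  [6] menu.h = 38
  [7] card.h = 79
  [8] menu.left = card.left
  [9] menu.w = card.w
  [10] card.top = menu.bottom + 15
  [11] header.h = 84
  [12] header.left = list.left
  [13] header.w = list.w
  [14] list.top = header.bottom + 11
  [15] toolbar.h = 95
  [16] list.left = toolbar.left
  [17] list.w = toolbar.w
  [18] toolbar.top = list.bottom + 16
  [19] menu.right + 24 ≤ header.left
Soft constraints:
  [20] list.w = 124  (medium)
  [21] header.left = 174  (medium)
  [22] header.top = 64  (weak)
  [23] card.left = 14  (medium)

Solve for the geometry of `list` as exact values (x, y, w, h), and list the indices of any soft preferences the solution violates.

list = (x=156, y=128, w=146, h=31)
violated soft preferences: 20, 21, 22

1. list.x = 156  [header.left = list.left]
2. list.w = 146  [header.w = list.w]
3. list.y = 128  [list.top = header.bottom + 11]
4. list.h = 31  [toolbar.top = list.bottom + 16]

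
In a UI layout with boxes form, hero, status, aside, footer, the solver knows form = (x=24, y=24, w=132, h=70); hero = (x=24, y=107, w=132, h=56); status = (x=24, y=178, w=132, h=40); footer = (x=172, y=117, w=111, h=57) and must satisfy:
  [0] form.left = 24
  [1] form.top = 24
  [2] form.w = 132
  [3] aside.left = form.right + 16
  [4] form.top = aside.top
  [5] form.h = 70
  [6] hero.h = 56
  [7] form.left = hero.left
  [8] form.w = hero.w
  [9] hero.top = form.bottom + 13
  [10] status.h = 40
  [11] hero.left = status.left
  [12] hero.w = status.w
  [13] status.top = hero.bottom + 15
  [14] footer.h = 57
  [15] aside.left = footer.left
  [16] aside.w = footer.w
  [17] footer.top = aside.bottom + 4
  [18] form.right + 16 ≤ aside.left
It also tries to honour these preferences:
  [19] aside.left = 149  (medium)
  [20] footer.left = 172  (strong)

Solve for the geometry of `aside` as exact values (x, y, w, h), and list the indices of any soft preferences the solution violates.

1. aside.x = 172  [aside.left = form.right + 16]
2. aside.y = 24  [form.top = aside.top]
3. aside.w = 111  [aside.w = footer.w]
4. aside.h = 89  [footer.top = aside.bottom + 4]

aside = (x=172, y=24, w=111, h=89)
violated soft preferences: 19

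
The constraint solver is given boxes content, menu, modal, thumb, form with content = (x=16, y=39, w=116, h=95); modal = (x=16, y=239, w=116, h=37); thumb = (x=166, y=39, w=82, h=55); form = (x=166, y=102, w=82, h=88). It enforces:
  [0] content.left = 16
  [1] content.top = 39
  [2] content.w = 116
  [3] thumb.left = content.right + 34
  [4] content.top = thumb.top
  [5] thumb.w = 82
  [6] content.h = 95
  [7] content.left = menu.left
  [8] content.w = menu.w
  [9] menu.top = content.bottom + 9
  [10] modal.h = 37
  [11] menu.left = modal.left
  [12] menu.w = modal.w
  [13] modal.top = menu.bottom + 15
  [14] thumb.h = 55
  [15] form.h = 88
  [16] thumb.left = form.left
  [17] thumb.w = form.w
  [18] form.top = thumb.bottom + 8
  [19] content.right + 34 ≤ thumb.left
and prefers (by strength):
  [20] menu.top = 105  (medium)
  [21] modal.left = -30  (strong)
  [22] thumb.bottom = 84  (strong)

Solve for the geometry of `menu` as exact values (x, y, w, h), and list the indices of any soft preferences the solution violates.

1. menu.x = 16  [content.left = menu.left]
2. menu.w = 116  [content.w = menu.w]
3. menu.y = 143  [menu.top = content.bottom + 9]
4. menu.h = 81  [modal.top = menu.bottom + 15]

menu = (x=16, y=143, w=116, h=81)
violated soft preferences: 20, 21, 22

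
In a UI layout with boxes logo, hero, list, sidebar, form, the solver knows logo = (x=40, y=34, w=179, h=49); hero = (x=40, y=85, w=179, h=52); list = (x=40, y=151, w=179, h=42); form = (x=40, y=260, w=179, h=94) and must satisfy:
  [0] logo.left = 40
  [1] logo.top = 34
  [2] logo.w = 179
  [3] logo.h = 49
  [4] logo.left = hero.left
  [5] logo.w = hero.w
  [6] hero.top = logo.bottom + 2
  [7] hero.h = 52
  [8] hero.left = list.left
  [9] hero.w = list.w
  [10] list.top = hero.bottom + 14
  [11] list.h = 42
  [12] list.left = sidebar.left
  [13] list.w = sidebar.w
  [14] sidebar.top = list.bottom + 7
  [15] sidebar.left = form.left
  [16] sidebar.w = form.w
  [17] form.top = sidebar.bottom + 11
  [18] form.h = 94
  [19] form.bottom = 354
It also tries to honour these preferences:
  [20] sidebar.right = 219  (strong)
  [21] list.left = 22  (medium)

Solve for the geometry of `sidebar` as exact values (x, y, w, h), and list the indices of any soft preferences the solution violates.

1. sidebar.x = 40  [list.left = sidebar.left]
2. sidebar.w = 179  [list.w = sidebar.w]
3. sidebar.y = 200  [sidebar.top = list.bottom + 7]
4. sidebar.h = 49  [form.top = sidebar.bottom + 11]

sidebar = (x=40, y=200, w=179, h=49)
violated soft preferences: 21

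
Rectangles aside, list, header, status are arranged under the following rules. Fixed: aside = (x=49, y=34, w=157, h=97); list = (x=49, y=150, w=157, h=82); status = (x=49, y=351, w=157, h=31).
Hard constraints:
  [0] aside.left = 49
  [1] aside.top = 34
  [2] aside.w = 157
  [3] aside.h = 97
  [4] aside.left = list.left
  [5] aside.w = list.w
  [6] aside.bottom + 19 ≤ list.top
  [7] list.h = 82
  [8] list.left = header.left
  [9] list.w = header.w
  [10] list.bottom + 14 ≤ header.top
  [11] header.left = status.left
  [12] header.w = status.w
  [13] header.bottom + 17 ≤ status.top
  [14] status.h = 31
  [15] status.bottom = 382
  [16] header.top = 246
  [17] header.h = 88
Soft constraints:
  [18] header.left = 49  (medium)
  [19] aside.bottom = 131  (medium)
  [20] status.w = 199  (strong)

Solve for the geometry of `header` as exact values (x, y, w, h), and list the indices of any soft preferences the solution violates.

1. header.x = 49  [list.left = header.left]
2. header.w = 157  [list.w = header.w]
3. header.y = 246  [header.top = 246]
4. header.h = 88  [header.h = 88]

header = (x=49, y=246, w=157, h=88)
violated soft preferences: 20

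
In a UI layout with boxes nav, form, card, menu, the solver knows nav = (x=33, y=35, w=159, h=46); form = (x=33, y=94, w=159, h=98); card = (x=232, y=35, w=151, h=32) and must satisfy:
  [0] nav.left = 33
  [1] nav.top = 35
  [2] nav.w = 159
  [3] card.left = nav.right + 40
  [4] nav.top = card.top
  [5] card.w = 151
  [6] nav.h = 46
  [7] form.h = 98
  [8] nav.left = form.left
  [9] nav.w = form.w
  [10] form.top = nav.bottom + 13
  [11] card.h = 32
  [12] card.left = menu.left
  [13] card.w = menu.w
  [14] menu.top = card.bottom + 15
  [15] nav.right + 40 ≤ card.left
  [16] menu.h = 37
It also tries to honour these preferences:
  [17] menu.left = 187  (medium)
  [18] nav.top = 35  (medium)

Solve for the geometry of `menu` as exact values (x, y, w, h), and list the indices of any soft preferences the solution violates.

menu = (x=232, y=82, w=151, h=37)
violated soft preferences: 17

1. menu.x = 232  [card.left = menu.left]
2. menu.w = 151  [card.w = menu.w]
3. menu.y = 82  [menu.top = card.bottom + 15]
4. menu.h = 37  [menu.h = 37]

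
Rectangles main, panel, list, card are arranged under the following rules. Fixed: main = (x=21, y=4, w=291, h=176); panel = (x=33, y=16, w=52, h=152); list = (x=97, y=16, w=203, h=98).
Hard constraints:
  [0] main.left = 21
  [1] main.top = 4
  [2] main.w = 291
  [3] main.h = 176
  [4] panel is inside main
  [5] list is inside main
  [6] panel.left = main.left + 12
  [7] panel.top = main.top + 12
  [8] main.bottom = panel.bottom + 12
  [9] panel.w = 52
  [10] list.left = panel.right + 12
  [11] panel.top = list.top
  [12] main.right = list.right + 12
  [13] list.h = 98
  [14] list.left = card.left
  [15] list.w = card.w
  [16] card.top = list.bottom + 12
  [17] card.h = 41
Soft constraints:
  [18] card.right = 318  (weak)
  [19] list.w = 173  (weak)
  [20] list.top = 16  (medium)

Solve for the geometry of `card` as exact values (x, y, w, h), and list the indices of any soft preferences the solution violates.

1. card.x = 97  [list.left = card.left]
2. card.w = 203  [list.w = card.w]
3. card.y = 126  [card.top = list.bottom + 12]
4. card.h = 41  [card.h = 41]

card = (x=97, y=126, w=203, h=41)
violated soft preferences: 18, 19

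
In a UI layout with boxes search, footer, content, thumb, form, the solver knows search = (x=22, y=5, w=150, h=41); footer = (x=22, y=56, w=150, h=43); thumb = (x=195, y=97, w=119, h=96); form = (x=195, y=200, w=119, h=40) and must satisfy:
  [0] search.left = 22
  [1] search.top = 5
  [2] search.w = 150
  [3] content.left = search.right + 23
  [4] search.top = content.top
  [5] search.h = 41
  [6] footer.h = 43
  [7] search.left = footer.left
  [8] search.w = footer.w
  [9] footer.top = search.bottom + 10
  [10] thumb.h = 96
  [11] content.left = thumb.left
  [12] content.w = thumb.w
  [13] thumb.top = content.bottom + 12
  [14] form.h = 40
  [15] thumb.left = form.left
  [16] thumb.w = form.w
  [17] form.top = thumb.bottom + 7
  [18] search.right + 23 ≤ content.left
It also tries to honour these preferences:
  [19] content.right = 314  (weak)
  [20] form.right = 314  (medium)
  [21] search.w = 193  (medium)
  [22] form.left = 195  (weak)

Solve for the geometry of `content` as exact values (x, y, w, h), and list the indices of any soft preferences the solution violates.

content = (x=195, y=5, w=119, h=80)
violated soft preferences: 21

1. content.x = 195  [content.left = search.right + 23]
2. content.y = 5  [search.top = content.top]
3. content.w = 119  [content.w = thumb.w]
4. content.h = 80  [thumb.top = content.bottom + 12]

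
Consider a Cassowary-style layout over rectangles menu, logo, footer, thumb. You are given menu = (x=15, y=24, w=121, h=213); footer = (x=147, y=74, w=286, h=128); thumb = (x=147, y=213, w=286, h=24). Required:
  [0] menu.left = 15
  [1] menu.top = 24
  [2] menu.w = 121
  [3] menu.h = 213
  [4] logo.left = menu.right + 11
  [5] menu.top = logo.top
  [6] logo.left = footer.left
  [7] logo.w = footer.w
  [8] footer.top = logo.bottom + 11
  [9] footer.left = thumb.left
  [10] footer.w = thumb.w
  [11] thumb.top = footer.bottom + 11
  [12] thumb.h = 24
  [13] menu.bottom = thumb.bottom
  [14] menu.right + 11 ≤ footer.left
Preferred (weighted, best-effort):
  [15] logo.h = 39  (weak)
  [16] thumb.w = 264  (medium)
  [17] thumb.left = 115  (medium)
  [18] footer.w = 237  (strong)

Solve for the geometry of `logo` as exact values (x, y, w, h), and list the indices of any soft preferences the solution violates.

1. logo.x = 147  [logo.left = menu.right + 11]
2. logo.y = 24  [menu.top = logo.top]
3. logo.w = 286  [logo.w = footer.w]
4. logo.h = 39  [footer.top = logo.bottom + 11]

logo = (x=147, y=24, w=286, h=39)
violated soft preferences: 16, 17, 18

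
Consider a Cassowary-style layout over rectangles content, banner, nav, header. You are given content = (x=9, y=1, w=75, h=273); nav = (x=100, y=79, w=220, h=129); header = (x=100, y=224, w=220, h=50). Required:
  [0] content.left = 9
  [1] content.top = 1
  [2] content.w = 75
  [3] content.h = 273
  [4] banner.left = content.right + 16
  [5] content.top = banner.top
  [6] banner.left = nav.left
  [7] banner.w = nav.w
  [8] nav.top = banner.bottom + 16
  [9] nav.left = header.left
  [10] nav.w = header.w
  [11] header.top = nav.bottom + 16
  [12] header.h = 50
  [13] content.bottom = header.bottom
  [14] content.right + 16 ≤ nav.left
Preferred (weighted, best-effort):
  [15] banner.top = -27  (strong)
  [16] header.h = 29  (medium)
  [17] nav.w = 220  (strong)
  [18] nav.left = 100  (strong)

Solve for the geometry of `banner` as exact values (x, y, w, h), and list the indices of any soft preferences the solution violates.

banner = (x=100, y=1, w=220, h=62)
violated soft preferences: 15, 16

1. banner.x = 100  [banner.left = content.right + 16]
2. banner.y = 1  [content.top = banner.top]
3. banner.w = 220  [banner.w = nav.w]
4. banner.h = 62  [nav.top = banner.bottom + 16]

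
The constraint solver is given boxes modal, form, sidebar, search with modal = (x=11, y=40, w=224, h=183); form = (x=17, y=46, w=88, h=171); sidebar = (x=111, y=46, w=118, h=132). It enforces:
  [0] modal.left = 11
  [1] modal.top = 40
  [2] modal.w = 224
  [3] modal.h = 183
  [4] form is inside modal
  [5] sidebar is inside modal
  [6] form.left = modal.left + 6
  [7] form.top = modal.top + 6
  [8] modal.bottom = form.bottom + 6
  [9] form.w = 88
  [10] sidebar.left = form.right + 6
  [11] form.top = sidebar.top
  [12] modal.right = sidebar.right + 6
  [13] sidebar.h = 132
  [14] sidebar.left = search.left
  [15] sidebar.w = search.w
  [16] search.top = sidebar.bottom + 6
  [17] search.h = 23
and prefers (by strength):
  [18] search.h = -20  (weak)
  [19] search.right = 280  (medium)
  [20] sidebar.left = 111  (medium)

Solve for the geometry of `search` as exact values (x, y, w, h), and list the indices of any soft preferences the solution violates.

1. search.x = 111  [sidebar.left = search.left]
2. search.w = 118  [sidebar.w = search.w]
3. search.y = 184  [search.top = sidebar.bottom + 6]
4. search.h = 23  [search.h = 23]

search = (x=111, y=184, w=118, h=23)
violated soft preferences: 18, 19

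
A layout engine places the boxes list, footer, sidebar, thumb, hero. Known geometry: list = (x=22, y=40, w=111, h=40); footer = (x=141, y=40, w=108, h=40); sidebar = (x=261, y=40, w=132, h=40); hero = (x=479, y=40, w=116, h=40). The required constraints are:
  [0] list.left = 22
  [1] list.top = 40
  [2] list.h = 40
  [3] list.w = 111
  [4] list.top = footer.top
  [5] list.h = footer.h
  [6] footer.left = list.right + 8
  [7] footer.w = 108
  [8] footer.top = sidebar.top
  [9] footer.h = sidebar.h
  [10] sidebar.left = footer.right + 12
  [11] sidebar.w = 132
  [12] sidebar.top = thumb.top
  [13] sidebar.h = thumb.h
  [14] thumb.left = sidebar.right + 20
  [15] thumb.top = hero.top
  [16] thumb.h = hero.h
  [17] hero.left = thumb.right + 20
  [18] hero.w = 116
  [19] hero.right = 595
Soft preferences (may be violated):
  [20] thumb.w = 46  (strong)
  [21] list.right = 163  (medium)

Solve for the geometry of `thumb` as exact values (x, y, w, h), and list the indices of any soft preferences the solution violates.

thumb = (x=413, y=40, w=46, h=40)
violated soft preferences: 21

1. thumb.y = 40  [sidebar.top = thumb.top]
2. thumb.h = 40  [sidebar.h = thumb.h]
3. thumb.x = 413  [thumb.left = sidebar.right + 20]
4. thumb.w = 46  [hero.left = thumb.right + 20]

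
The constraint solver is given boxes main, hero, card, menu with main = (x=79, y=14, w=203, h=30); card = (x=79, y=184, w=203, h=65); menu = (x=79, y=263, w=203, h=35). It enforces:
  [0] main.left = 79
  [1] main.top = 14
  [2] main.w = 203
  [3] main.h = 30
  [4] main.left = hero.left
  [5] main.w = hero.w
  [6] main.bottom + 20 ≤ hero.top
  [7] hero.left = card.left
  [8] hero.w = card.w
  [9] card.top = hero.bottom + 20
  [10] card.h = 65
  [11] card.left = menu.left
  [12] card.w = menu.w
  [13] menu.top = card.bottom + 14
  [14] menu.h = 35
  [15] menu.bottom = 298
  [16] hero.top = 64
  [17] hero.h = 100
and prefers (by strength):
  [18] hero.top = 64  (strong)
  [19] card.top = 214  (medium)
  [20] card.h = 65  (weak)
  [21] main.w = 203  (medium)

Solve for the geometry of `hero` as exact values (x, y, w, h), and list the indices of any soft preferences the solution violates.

hero = (x=79, y=64, w=203, h=100)
violated soft preferences: 19

1. hero.x = 79  [main.left = hero.left]
2. hero.w = 203  [main.w = hero.w]
3. hero.y = 64  [hero.top = 64]
4. hero.h = 100  [hero.h = 100]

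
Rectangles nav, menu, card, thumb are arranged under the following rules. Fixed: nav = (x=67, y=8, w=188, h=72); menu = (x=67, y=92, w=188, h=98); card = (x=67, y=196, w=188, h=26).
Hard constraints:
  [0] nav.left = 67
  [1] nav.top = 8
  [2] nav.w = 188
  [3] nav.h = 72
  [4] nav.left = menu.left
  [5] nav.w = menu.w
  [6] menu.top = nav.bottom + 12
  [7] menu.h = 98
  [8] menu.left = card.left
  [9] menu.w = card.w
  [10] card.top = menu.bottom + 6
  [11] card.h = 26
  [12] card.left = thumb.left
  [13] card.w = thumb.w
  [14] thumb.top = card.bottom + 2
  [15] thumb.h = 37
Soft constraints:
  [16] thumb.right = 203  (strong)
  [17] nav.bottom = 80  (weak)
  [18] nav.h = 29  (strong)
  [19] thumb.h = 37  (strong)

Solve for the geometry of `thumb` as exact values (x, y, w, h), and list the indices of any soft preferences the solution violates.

thumb = (x=67, y=224, w=188, h=37)
violated soft preferences: 16, 18

1. thumb.x = 67  [card.left = thumb.left]
2. thumb.w = 188  [card.w = thumb.w]
3. thumb.y = 224  [thumb.top = card.bottom + 2]
4. thumb.h = 37  [thumb.h = 37]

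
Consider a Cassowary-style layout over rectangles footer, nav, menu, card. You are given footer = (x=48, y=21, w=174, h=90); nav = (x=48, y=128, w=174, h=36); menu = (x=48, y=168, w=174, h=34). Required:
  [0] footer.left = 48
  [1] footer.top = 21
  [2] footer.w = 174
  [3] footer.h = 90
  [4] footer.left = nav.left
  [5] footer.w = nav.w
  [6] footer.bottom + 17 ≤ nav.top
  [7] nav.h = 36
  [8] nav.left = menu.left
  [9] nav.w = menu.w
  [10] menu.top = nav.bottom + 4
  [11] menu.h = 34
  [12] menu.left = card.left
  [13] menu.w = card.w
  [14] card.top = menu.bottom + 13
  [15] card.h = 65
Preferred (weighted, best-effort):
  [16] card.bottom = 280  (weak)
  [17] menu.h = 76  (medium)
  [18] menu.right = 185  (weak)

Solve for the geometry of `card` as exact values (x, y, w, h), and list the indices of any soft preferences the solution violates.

card = (x=48, y=215, w=174, h=65)
violated soft preferences: 17, 18

1. card.x = 48  [menu.left = card.left]
2. card.w = 174  [menu.w = card.w]
3. card.y = 215  [card.top = menu.bottom + 13]
4. card.h = 65  [card.h = 65]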